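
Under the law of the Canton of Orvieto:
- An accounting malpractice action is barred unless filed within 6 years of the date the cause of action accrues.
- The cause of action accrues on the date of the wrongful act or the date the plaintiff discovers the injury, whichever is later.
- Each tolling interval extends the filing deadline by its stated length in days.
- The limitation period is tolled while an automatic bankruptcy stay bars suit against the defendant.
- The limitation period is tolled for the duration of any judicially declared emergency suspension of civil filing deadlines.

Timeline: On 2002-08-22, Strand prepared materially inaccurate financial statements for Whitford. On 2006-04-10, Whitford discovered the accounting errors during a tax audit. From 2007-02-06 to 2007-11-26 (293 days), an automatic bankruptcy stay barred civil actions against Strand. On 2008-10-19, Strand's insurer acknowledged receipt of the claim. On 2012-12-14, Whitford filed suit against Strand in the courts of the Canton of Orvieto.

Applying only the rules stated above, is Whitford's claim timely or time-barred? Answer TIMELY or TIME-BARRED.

TIMELY

The claim accrued on 2006-04-10 — the later of the 2002-08-22 act and the 2006-04-10 discovery.
6 years from 2006-04-10 is 2012-04-10.
The automatic bankruptcy stay from 2007-02-06 to 2007-11-26 tolled the period for 293 days, extending the deadline to 2013-01-28.
Nothing else in the chronology tolls or restarts the period.
Whitford filed on 2012-12-14, before the 2013-01-28 deadline, so the action is timely.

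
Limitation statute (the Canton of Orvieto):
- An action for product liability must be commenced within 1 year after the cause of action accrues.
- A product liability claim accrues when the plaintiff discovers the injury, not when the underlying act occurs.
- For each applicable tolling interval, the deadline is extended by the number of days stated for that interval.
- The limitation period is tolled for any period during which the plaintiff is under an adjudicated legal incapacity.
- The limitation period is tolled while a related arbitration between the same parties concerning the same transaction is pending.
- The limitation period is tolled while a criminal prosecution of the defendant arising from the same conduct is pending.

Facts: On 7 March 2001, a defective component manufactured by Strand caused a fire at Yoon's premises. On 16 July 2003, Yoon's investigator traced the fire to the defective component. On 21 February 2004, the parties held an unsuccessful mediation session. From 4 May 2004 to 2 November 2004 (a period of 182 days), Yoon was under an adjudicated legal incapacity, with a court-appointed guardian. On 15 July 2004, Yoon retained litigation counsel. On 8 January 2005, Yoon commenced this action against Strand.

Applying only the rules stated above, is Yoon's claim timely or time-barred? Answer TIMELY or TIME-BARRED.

Under the discovery rule, the claim accrued on 16 July 2003, when Yoon discovered the injury — not on the 7 March 2001 date of the underlying act.
Adding the 1 year base period to 16 July 2003 gives a deadline of 16 July 2004, before any tolling.
Because the plaintiff's legal incapacity ran from 4 May 2004 to 2 November 2004, the deadline is extended by 182 days to 14 January 2005.
The other events in the timeline have no effect on the limitation period under the stated rules.
The 8 January 2005 filing precedes the 14 January 2005 deadline; the claim is timely.

TIMELY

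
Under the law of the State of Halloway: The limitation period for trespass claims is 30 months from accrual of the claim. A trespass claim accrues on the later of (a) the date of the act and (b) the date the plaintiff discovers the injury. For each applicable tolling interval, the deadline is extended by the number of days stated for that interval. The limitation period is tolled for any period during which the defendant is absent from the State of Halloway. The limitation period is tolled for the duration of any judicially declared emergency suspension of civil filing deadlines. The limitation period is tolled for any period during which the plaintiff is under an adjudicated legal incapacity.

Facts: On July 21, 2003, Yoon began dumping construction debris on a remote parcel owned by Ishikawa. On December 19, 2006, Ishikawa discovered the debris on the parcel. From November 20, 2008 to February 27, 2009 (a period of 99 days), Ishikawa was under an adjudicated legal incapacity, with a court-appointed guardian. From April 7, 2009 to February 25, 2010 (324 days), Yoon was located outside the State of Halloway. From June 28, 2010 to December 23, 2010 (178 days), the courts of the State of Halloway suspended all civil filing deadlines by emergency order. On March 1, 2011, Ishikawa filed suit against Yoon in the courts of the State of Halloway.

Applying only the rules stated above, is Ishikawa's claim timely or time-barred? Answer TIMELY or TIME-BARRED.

TIME-BARRED

Taking the later of the act (July 21, 2003) and discovery (December 19, 2006), the claim accrued on December 19, 2006.
Adding the 30 months base period to December 19, 2006 gives a deadline of June 19, 2009, before any tolling.
Because the plaintiff's legal incapacity ran from November 20, 2008 to February 27, 2009, the deadline is extended by 99 days to September 26, 2009.
Because the defendant's absence from the jurisdiction ran from April 7, 2009 to February 25, 2010, the deadline is extended by 324 days to August 16, 2010.
Because the emergency suspension of filing deadlines ran from June 28, 2010 to December 23, 2010, the deadline is extended by 178 days to February 10, 2011.
Ishikawa filed on March 1, 2011, after the February 10, 2011 deadline, so the action is time-barred.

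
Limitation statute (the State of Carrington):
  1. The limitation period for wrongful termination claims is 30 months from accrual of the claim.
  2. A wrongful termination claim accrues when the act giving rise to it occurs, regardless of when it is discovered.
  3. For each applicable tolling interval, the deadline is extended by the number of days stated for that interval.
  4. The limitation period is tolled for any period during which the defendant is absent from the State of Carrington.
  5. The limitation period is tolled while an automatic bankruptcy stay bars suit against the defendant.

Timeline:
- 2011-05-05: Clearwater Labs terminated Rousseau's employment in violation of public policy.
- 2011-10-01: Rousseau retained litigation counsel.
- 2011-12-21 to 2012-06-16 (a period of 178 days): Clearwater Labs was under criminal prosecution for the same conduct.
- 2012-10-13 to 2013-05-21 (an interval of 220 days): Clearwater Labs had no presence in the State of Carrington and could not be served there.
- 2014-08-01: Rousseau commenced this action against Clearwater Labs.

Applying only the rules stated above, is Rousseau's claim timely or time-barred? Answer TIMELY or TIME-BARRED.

TIME-BARRED

The limitation period began to run on 2011-05-05.
The untolled deadline — 30 months after 2011-05-05 — is 2013-11-05.
The defendant's absence from the jurisdiction from 2012-10-13 to 2013-05-21 tolled the period for 220 days, extending the deadline to 2014-06-13.
No stated provision tolls the period for a criminal prosecution, so the interval from 2011-12-21 to 2012-06-16 has no effect on the deadline.
The other events in the timeline have no effect on the limitation period under the stated rules.
Rousseau filed on 2014-08-01, after the 2014-06-13 deadline, so the action is time-barred.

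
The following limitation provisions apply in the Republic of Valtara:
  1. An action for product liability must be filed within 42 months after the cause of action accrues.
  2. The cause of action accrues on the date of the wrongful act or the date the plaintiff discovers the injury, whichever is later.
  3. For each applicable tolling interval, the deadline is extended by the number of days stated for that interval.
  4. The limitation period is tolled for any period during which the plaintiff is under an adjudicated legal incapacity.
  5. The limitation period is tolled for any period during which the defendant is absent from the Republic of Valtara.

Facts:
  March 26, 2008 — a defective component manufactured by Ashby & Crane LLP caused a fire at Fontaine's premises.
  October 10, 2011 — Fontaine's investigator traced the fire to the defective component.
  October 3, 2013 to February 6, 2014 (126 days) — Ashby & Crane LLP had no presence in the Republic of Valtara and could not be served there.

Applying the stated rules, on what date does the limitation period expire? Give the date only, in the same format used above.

The claim accrued on October 10, 2011 — the later of the March 26, 2008 act and the October 10, 2011 discovery.
The untolled deadline — 42 months after October 10, 2011 — is April 10, 2015.
The period was tolled for 126 days by the defendant's absence from the jurisdiction (October 3, 2013 to February 6, 2014), pushing the deadline to August 14, 2015.

August 14, 2015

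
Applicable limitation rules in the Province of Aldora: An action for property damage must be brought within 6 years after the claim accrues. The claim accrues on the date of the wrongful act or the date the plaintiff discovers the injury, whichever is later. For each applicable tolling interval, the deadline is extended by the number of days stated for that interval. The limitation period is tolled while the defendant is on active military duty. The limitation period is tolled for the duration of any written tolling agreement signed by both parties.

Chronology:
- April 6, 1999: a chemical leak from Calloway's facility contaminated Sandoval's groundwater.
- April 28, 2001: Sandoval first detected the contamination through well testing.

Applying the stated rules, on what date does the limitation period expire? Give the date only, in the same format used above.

Because discovery on April 28, 2001 post-dates the April 6, 1999 act, accrual under the later-of rule falls on April 28, 2001.
The untolled deadline — 6 years after April 28, 2001 — is April 28, 2007.

April 28, 2007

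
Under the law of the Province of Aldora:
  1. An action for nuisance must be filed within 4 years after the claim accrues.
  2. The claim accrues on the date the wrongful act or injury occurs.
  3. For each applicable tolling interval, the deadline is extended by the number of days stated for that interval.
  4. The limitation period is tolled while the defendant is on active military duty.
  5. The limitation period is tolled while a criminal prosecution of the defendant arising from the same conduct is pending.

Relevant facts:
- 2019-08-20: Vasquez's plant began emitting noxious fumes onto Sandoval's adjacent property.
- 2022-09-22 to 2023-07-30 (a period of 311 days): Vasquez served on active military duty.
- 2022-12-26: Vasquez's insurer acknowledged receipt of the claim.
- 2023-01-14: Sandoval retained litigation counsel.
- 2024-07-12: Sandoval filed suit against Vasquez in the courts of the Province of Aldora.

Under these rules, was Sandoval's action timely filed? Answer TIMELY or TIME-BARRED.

TIME-BARRED

The claim accrued on 2019-08-20, when the wrongful act occurred.
The untolled deadline — 4 years after 2019-08-20 — is 2023-08-20.
The period was tolled for 311 days by the defendant's active military service (2022-09-22 to 2023-07-30), pushing the deadline to 2024-06-26.
The other events in the timeline have no effect on the limitation period under the stated rules.
Sandoval filed on 2024-07-12, after the 2024-06-26 deadline, so the action is time-barred.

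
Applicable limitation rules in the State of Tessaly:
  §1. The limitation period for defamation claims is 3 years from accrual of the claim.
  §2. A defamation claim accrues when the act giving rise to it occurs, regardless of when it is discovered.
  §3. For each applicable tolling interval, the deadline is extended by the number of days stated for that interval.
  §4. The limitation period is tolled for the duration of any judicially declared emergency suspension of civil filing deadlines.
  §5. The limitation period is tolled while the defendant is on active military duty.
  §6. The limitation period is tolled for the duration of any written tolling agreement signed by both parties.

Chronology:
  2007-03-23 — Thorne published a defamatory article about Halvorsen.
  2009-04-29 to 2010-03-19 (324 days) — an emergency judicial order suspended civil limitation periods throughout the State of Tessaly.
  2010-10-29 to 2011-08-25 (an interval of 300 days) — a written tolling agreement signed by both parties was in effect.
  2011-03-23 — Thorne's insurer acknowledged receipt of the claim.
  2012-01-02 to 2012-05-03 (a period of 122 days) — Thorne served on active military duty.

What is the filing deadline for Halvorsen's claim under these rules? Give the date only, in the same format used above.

The limitation period began to run on 2007-03-23.
Adding the 3 years base period to 2007-03-23 gives a deadline of 2010-03-23, before any tolling.
The period was tolled for 324 days by the emergency suspension of filing deadlines (2009-04-29 to 2010-03-19), pushing the deadline to 2011-02-10.
The written tolling agreement from 2010-10-29 to 2011-08-25 tolled the period for 300 days, extending the deadline to 2011-12-07.
The defendant's active military service starting 2012-01-02 came too late — the period had run on 2011-12-07 — and so does not extend the deadline.
Nothing else in the chronology tolls or restarts the period.

2011-12-07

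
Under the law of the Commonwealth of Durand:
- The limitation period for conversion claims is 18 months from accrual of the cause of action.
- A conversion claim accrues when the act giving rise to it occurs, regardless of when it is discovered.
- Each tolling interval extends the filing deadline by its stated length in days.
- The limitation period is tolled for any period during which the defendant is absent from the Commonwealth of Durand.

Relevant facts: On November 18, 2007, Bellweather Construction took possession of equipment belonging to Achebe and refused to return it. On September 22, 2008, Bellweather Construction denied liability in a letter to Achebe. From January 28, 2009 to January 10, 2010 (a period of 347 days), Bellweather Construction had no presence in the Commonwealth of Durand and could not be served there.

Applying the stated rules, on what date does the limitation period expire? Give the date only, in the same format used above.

April 30, 2010

The cause of action accrued on November 18, 2007, the date of the act.
The untolled deadline — 18 months after November 18, 2007 — is May 18, 2009.
Because the defendant's absence from the jurisdiction ran from January 28, 2009 to January 10, 2010, the deadline is extended by 347 days to April 30, 2010.
Nothing else in the chronology tolls or restarts the period.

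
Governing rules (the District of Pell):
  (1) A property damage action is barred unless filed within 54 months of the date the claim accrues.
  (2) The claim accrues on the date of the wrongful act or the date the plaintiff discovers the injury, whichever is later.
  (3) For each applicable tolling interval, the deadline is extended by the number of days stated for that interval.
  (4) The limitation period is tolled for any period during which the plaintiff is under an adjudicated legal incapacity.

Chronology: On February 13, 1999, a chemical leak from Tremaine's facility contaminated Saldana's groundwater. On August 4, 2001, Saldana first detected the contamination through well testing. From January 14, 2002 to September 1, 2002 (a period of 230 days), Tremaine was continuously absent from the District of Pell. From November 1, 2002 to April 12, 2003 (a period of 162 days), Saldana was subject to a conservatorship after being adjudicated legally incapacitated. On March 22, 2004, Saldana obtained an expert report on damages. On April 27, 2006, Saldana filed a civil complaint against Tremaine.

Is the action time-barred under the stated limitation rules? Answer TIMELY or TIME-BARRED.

TIMELY

Taking the later of the act (February 13, 1999) and discovery (August 4, 2001), the claim accrued on August 4, 2001.
Adding the 54 months base period to August 4, 2001 gives a deadline of February 4, 2006, before any tolling.
The plaintiff's legal incapacity from November 1, 2002 to April 12, 2003 tolled the period for 162 days, extending the deadline to July 16, 2006.
Although the defendant's absence ran from January 14, 2002 to September 1, 2002, the stated rules do not make that a tolling event, so it is disregarded.
None of the other events listed affects the running of the period under the stated rules.
The April 27, 2006 filing precedes the July 16, 2006 deadline; the claim is timely.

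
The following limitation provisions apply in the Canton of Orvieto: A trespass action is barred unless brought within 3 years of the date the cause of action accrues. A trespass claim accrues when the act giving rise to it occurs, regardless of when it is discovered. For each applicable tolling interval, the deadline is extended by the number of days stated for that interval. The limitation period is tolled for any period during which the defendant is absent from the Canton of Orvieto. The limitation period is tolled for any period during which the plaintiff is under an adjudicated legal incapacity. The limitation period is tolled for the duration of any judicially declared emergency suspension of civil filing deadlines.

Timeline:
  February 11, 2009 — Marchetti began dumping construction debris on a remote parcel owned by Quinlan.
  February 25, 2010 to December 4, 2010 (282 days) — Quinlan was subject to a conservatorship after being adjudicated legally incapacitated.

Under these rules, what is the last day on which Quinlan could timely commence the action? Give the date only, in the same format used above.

November 19, 2012

The claim accrued on February 11, 2009, when the wrongful act occurred.
The untolled deadline — 3 years after February 11, 2009 — is February 11, 2012.
Because the plaintiff's legal incapacity ran from February 25, 2010 to December 4, 2010, the deadline is extended by 282 days to November 19, 2012.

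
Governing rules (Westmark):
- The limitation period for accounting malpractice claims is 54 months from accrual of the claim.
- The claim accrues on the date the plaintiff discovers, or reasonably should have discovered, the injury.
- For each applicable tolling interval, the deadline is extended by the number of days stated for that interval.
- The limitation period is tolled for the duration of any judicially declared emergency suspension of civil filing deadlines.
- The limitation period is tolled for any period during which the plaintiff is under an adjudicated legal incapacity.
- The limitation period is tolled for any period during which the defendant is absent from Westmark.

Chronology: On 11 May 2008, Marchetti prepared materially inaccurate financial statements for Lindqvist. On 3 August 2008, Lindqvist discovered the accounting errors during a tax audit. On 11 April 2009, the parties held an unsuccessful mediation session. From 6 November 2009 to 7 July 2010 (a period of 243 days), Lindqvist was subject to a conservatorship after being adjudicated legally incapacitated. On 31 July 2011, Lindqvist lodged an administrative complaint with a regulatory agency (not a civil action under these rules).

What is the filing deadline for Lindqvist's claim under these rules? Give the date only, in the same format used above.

4 October 2013

Under the discovery rule, the claim accrued on 3 August 2008, when Lindqvist discovered the injury — not on the 11 May 2008 date of the underlying act.
Adding the 54 months base period to 3 August 2008 gives a deadline of 3 February 2013, before any tolling.
Because the plaintiff's legal incapacity ran from 6 November 2009 to 7 July 2010, the deadline is extended by 243 days to 4 October 2013.
The other events in the timeline have no effect on the limitation period under the stated rules.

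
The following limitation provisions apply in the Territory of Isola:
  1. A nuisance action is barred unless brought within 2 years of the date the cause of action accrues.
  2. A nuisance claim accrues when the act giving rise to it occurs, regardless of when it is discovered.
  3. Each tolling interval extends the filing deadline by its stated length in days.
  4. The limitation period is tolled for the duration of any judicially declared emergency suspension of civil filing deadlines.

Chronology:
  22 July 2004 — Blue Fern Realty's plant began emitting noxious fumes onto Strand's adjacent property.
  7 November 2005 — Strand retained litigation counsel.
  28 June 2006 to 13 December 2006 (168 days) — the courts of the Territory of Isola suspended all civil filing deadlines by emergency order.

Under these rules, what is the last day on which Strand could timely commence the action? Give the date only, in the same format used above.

6 January 2007

The cause of action accrued on 22 July 2004, the date of the act.
2 years from 22 July 2004 is 22 July 2006.
Because the emergency suspension of filing deadlines ran from 28 June 2006 to 13 December 2006, the deadline is extended by 168 days to 6 January 2007.
Nothing else in the chronology tolls or restarts the period.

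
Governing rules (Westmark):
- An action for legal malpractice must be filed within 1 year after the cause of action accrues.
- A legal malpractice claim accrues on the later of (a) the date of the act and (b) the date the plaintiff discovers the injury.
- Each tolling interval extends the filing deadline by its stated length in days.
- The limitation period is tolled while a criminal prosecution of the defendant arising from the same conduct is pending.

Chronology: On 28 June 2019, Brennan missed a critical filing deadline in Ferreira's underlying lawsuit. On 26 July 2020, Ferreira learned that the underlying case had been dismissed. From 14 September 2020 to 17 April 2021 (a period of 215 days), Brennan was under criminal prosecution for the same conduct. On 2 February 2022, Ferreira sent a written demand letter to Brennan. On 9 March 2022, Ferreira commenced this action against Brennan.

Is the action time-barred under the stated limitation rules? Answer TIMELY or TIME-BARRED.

TIME-BARRED

The claim accrued on 26 July 2020 — the later of the 28 June 2019 act and the 26 July 2020 discovery.
1 year from 26 July 2020 is 26 July 2021.
The pending criminal prosecution from 14 September 2020 to 17 April 2021 tolled the period for 215 days, extending the deadline to 26 February 2022.
The other events in the timeline have no effect on the limitation period under the stated rules.
Filing on 9 March 2022 missed the 26 February 2022 deadline — the action is time-barred.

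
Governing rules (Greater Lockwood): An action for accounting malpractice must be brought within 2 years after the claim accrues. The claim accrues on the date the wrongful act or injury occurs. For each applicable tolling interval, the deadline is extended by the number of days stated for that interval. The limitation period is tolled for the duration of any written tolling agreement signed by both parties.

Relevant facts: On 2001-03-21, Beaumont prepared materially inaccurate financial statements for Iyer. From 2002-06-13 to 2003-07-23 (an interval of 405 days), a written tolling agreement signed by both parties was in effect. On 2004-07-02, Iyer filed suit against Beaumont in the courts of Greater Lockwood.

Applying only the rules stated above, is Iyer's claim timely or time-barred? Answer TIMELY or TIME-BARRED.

The limitation period began to run on 2001-03-21.
The untolled deadline — 2 years after 2001-03-21 — is 2003-03-21.
The period was tolled for 405 days by the written tolling agreement (2002-06-13 to 2003-07-23), pushing the deadline to 2004-04-29.
Iyer filed on 2004-07-02, after the 2004-04-29 deadline, so the action is time-barred.

TIME-BARRED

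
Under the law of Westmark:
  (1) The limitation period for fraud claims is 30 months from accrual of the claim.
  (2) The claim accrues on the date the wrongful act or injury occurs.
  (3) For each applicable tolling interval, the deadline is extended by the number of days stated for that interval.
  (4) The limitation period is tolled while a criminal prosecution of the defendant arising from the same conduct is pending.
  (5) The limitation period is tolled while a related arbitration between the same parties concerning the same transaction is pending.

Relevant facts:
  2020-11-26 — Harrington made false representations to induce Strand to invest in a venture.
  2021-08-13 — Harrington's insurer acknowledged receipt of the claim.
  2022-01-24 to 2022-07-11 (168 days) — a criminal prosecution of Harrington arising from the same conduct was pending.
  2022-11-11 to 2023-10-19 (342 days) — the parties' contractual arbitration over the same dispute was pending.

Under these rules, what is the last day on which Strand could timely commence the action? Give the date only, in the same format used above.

2024-10-17

The claim accrued on 2020-11-26, the date of the act.
The untolled deadline — 30 months after 2020-11-26 — is 2023-05-26.
The period was tolled for 168 days by the pending criminal prosecution (2022-01-24 to 2022-07-11), pushing the deadline to 2023-11-10.
The period was tolled for 342 days by the pending related arbitration (2022-11-11 to 2023-10-19), pushing the deadline to 2024-10-17.
Nothing else in the chronology tolls or restarts the period.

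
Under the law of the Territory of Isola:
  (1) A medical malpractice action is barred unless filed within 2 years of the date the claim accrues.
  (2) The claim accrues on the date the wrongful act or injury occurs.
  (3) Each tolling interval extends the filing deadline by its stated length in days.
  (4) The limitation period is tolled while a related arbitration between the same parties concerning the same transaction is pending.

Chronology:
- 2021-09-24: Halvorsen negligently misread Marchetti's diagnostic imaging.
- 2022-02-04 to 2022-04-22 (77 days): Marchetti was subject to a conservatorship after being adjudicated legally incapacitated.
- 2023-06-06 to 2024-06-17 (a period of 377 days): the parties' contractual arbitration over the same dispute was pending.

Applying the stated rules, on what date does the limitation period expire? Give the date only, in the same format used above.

2024-10-05

The claim accrued on 2021-09-24, the date of the act.
The untolled deadline — 2 years after 2021-09-24 — is 2023-09-24.
The pending related arbitration from 2023-06-06 to 2024-06-17 tolled the period for 377 days, extending the deadline to 2024-10-05.
No stated provision tolls the period for the plaintiff's incapacity, so the interval from 2022-02-04 to 2022-04-22 has no effect on the deadline.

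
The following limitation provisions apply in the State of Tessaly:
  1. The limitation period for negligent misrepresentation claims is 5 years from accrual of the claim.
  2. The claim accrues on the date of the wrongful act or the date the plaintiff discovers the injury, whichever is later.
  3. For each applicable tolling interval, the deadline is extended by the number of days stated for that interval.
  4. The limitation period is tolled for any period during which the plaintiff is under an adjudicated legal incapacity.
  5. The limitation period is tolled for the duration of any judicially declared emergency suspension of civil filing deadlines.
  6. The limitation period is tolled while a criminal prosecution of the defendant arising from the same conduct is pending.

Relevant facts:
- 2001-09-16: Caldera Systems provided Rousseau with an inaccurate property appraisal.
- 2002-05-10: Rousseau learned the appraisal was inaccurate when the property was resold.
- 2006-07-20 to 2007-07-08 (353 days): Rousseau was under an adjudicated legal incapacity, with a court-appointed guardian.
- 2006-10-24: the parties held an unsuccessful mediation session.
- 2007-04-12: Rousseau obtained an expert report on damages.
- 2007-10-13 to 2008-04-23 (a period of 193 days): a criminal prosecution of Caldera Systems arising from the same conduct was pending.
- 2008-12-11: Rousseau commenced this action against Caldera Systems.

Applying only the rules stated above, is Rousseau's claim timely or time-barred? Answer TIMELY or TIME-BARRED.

Taking the later of the act (2001-09-16) and discovery (2002-05-10), the claim accrued on 2002-05-10.
The untolled deadline — 5 years after 2002-05-10 — is 2007-05-10.
The period was tolled for 353 days by the plaintiff's legal incapacity (2006-07-20 to 2007-07-08), pushing the deadline to 2008-04-27.
The period was tolled for 193 days by the pending criminal prosecution (2007-10-13 to 2008-04-23), pushing the deadline to 2008-11-06.
The other events in the timeline have no effect on the limitation period under the stated rules.
The 2008-12-11 filing falls after the 2008-11-06 deadline; the claim is time-barred.

TIME-BARRED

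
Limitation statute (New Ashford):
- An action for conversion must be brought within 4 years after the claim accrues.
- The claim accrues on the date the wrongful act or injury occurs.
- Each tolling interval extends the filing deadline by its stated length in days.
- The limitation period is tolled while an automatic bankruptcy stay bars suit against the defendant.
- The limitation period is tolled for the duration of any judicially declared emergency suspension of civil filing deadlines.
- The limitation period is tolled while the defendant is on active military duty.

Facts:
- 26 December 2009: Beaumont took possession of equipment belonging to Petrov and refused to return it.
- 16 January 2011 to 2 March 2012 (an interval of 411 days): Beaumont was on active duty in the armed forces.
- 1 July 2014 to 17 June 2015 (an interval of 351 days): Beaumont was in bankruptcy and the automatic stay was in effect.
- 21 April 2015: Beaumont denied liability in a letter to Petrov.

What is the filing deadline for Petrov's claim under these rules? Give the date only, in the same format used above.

The limitation period began to run on 26 December 2009.
The untolled deadline — 4 years after 26 December 2009 — is 26 December 2013.
The defendant's active military service from 16 January 2011 to 2 March 2012 tolled the period for 411 days, extending the deadline to 10 February 2015.
Because the automatic bankruptcy stay ran from 1 July 2014 to 17 June 2015, the deadline is extended by 351 days to 27 January 2016.
The other events in the timeline have no effect on the limitation period under the stated rules.

27 January 2016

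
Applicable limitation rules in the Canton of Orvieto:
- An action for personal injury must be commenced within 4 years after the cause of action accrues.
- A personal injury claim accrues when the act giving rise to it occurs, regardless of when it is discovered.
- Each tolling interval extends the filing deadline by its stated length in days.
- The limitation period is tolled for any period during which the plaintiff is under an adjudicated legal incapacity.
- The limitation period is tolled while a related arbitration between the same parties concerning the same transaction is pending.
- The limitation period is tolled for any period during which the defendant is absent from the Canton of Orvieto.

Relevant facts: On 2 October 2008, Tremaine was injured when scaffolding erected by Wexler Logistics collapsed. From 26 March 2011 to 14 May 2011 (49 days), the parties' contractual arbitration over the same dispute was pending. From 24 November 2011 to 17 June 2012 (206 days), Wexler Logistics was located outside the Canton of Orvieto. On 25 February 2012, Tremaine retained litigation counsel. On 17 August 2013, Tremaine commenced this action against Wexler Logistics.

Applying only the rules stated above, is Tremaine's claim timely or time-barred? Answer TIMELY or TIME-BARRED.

TIME-BARRED

The cause of action accrued on 2 October 2008, the date of the act.
The untolled deadline — 4 years after 2 October 2008 — is 2 October 2012.
The pending related arbitration from 26 March 2011 to 14 May 2011 tolled the period for 49 days, extending the deadline to 20 November 2012.
The defendant's absence from the jurisdiction from 24 November 2011 to 17 June 2012 tolled the period for 206 days, extending the deadline to 14 June 2013.
Nothing else in the chronology tolls or restarts the period.
Filing on 17 August 2013 missed the 14 June 2013 deadline — the action is time-barred.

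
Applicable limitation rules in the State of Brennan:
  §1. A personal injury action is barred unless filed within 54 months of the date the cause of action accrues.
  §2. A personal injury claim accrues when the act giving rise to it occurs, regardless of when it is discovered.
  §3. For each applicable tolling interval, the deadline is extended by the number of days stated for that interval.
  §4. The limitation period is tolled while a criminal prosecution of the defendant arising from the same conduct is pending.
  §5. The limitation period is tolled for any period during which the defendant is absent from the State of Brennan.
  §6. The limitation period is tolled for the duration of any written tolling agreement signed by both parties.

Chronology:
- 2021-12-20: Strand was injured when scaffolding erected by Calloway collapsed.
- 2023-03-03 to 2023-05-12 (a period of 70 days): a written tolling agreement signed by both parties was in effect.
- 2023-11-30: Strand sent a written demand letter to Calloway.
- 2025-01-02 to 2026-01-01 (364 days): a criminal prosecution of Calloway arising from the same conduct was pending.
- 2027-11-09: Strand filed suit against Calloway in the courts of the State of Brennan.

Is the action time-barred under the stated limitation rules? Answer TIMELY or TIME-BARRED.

The claim accrued on 2021-12-20, when the wrongful act occurred.
54 months from 2021-12-20 is 2026-06-20.
Because the written tolling agreement ran from 2023-03-03 to 2023-05-12, the deadline is extended by 70 days to 2026-08-29.
Because the pending criminal prosecution ran from 2025-01-02 to 2026-01-01, the deadline is extended by 364 days to 2027-08-28.
Nothing else in the chronology tolls or restarts the period.
Filing on 2027-11-09 missed the 2027-08-28 deadline — the action is time-barred.

TIME-BARRED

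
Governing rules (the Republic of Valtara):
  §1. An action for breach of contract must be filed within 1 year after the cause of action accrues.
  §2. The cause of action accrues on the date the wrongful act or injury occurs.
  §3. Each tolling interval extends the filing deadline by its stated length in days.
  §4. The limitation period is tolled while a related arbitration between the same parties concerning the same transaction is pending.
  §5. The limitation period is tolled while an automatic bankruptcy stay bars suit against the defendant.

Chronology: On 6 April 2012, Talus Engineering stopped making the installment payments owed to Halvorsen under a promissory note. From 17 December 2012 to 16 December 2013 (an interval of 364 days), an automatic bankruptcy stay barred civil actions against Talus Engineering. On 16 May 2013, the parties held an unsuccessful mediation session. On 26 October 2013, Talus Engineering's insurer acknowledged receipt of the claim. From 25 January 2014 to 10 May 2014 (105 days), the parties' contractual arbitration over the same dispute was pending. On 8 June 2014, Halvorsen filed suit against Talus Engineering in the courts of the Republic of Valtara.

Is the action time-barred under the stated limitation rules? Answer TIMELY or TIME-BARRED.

TIMELY

The limitation period began to run on 6 April 2012.
The untolled deadline — 1 year after 6 April 2012 — is 6 April 2013.
The automatic bankruptcy stay from 17 December 2012 to 16 December 2013 tolled the period for 364 days, extending the deadline to 5 April 2014.
The pending related arbitration from 25 January 2014 to 10 May 2014 tolled the period for 105 days, extending the deadline to 19 July 2014.
None of the other events listed affects the running of the period under the stated rules.
The 8 June 2014 filing precedes the 19 July 2014 deadline; the claim is timely.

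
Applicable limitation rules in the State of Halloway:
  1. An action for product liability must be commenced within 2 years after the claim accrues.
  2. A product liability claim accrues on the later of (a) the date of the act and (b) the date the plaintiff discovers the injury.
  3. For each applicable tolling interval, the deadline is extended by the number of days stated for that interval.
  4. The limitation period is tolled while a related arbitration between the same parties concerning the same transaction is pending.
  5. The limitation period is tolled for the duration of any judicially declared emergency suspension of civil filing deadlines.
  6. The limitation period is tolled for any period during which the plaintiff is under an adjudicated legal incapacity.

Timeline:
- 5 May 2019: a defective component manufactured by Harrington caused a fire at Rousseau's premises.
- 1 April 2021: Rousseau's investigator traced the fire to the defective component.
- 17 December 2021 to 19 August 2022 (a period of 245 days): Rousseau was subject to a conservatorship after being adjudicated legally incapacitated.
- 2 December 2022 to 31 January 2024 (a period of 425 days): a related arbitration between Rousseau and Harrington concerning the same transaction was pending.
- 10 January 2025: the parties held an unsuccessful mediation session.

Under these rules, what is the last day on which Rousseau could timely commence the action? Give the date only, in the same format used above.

Taking the later of the act (5 May 2019) and discovery (1 April 2021), the claim accrued on 1 April 2021.
Adding the 2 years base period to 1 April 2021 gives a deadline of 1 April 2023, before any tolling.
The period was tolled for 245 days by the plaintiff's legal incapacity (17 December 2021 to 19 August 2022), pushing the deadline to 2 December 2023.
The pending related arbitration from 2 December 2022 to 31 January 2024 tolled the period for 425 days, extending the deadline to 30 January 2025.
Nothing else in the chronology tolls or restarts the period.

30 January 2025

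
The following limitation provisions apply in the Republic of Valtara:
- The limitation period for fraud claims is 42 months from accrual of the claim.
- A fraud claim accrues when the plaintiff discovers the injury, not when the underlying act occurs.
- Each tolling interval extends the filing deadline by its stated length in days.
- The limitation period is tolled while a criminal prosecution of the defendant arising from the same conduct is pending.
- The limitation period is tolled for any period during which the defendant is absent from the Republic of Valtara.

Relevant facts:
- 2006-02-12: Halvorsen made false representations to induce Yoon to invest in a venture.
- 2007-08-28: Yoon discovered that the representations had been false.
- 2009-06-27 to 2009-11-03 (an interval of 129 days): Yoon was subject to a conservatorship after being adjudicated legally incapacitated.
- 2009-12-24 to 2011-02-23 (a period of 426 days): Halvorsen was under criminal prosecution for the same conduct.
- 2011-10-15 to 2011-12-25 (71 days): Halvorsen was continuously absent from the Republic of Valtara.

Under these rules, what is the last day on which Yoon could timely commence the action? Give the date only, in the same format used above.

2012-07-09

Accrual is tied to discovery, so the period began on 2007-08-28 rather than on 2006-02-12 when the act occurred.
The untolled deadline — 42 months after 2007-08-28 — is 2011-02-28.
The pending criminal prosecution from 2009-12-24 to 2011-02-23 tolled the period for 426 days, extending the deadline to 2012-04-29.
Because the defendant's absence from the jurisdiction ran from 2011-10-15 to 2011-12-25, the deadline is extended by 71 days to 2012-07-09.
Although the plaintiff's incapacity ran from 2009-06-27 to 2009-11-03, the stated rules do not make that a tolling event, so it is disregarded.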